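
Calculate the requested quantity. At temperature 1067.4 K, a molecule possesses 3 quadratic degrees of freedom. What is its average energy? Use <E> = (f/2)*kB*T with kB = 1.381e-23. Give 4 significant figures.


Step 1: f/2 = 3/2 = 1.5
Step 2: kB*T = 1.381e-23 * 1067.4 = 1.474e-20
Step 3: <E> = 1.5 * 1.474e-20 = 2.211e-20 J

2.211e-20


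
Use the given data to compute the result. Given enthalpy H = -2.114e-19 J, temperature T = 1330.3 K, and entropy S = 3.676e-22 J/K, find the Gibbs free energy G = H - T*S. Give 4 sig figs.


Step 1: T*S = 1330.3 * 3.676e-22 = 4.89e-19 J
Step 2: G = H - T*S = -2.114e-19 - 4.89e-19
Step 3: G = -7.004e-19 J

-7.004e-19


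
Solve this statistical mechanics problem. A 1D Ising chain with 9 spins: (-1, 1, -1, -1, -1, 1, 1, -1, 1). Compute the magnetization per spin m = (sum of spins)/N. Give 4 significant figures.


Step 1: Count up spins (+1): 4, down spins (-1): 5
Step 2: Total magnetization M = 4 - 5 = -1
Step 3: m = M/N = -1/9 = -0.1111

-0.1111


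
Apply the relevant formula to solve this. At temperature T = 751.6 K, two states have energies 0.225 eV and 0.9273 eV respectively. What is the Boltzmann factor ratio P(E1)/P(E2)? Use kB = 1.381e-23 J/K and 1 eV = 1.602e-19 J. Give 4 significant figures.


Step 1: Compute energy difference dE = E1 - E2 = 0.225 - 0.9273 = -0.7023 eV
Step 2: Convert to Joules: dE_J = -0.7023 * 1.602e-19 = -1.125e-19 J
Step 3: Compute exponent = -dE_J / (kB * T) = -(-1.125e-19) / (1.381e-23 * 751.6) = 10.84
Step 4: P(E1)/P(E2) = exp(10.84) = 5.099e+04

5.099e+04


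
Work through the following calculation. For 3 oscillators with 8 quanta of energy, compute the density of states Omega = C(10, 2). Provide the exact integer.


Step 1: Use binomial coefficient C(10, 2)
Step 2: Numerator = 10! / 8!
Step 3: Denominator = 2!
Step 4: Omega = 45

45


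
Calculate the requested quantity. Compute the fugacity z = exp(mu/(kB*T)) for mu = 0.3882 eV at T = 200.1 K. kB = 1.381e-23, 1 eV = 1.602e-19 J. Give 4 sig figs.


Step 1: Convert mu to Joules: 0.3882*1.602e-19 = 6.219e-20 J
Step 2: kB*T = 1.381e-23*200.1 = 2.763e-21 J
Step 3: mu/(kB*T) = 22.5
Step 4: z = exp(22.5) = 5.94e+09

5.94e+09


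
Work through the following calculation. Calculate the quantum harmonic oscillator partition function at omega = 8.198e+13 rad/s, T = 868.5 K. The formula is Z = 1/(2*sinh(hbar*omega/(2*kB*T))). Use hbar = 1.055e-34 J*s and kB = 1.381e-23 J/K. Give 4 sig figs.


Step 1: Compute x = hbar*omega/(kB*T) = 1.055e-34*8.198e+13/(1.381e-23*868.5) = 0.7211
Step 2: x/2 = 0.3606
Step 3: sinh(x/2) = 0.3684
Step 4: Z = 1/(2*0.3684) = 1.357

1.357


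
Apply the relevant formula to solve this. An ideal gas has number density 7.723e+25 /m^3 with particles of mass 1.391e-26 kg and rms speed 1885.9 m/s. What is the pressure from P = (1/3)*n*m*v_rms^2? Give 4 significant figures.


Step 1: v_rms^2 = 1885.9^2 = 3.557e+06
Step 2: n*m = 7.723e+25*1.391e-26 = 1.074
Step 3: P = (1/3)*1.074*3.557e+06 = 1.274e+06 Pa

1.274e+06


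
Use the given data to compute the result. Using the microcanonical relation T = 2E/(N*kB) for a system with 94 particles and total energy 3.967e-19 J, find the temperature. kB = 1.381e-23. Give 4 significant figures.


Step 1: Numerator = 2*E = 2*3.967e-19 = 7.934e-19 J
Step 2: Denominator = N*kB = 94*1.381e-23 = 1.298e-21
Step 3: T = 7.934e-19 / 1.298e-21 = 611.2 K

611.2


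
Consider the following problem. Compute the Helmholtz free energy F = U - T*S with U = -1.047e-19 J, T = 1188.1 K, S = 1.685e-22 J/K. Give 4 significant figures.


Step 1: T*S = 1188.1 * 1.685e-22 = 2.002e-19 J
Step 2: F = U - T*S = -1.047e-19 - 2.002e-19
Step 3: F = -3.049e-19 J

-3.049e-19


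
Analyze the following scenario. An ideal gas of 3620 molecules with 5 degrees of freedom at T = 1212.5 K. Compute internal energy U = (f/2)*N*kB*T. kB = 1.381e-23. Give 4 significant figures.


Step 1: f/2 = 5/2 = 2.5
Step 2: N*kB*T = 3620*1.381e-23*1212.5 = 6.062e-17
Step 3: U = 2.5 * 6.062e-17 = 1.515e-16 J

1.515e-16


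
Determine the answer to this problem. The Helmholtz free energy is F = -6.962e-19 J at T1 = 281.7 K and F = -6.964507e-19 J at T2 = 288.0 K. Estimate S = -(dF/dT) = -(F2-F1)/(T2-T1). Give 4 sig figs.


Step 1: dF = F2 - F1 = -6.964507e-19 - (-6.962e-19) = -2.507e-22 J
Step 2: dT = T2 - T1 = 288.0 - 281.7 = 6.3 K
Step 3: S = -dF/dT = -(-2.507e-22)/6.3 = 3.979e-23 J/K

3.979e-23


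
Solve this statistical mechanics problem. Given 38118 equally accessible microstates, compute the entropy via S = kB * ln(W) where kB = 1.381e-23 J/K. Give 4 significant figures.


Step 1: ln(W) = ln(38118) = 10.55
Step 2: S = kB * ln(W) = 1.381e-23 * 10.55
Step 3: S = 1.457e-22 J/K

1.457e-22


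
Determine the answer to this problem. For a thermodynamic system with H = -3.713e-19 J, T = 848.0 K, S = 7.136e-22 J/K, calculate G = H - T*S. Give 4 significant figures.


Step 1: T*S = 848.0 * 7.136e-22 = 6.051e-19 J
Step 2: G = H - T*S = -3.713e-19 - 6.051e-19
Step 3: G = -9.764e-19 J

-9.764e-19


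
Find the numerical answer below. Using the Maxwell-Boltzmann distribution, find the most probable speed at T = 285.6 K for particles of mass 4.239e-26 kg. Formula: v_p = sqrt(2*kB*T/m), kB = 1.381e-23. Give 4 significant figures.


Step 1: Numerator = 2*kB*T = 2*1.381e-23*285.6 = 7.888e-21
Step 2: Ratio = 7.888e-21 / 4.239e-26 = 1.861e+05
Step 3: v_p = sqrt(1.861e+05) = 431.4 m/s

431.4


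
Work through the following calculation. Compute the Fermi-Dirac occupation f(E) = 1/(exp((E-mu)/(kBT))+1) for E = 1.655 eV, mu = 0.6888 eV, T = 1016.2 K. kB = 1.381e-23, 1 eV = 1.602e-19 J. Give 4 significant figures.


Step 1: (E - mu) = 1.655 - 0.6888 = 0.9662 eV
Step 2: Convert: (E-mu)*eV = 1.548e-19 J
Step 3: x = (E-mu)*eV/(kB*T) = 11.03
Step 4: f = 1/(exp(11.03)+1) = 1.622e-05

1.622e-05


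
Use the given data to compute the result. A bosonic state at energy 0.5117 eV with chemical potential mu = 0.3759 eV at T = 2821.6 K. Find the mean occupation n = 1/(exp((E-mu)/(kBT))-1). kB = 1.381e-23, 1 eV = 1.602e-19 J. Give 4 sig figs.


Step 1: (E - mu) = 0.1358 eV
Step 2: x = (E-mu)*eV/(kB*T) = 0.1358*1.602e-19/(1.381e-23*2821.6) = 0.5583
Step 3: exp(x) = 1.748
Step 4: n = 1/(exp(x)-1) = 1.337

1.337


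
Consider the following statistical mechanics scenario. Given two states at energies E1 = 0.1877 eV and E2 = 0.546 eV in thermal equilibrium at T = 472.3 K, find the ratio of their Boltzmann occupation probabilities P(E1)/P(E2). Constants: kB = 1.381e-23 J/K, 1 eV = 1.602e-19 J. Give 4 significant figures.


Step 1: Compute energy difference dE = E1 - E2 = 0.1877 - 0.546 = -0.3583 eV
Step 2: Convert to Joules: dE_J = -0.3583 * 1.602e-19 = -5.74e-20 J
Step 3: Compute exponent = -dE_J / (kB * T) = -(-5.74e-20) / (1.381e-23 * 472.3) = 8.8
Step 4: P(E1)/P(E2) = exp(8.8) = 6636

6636


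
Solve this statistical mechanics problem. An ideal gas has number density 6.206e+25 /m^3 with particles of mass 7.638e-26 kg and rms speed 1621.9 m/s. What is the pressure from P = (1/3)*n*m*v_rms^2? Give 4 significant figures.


Step 1: v_rms^2 = 1621.9^2 = 2.631e+06
Step 2: n*m = 6.206e+25*7.638e-26 = 4.74
Step 3: P = (1/3)*4.74*2.631e+06 = 4.156e+06 Pa

4.156e+06


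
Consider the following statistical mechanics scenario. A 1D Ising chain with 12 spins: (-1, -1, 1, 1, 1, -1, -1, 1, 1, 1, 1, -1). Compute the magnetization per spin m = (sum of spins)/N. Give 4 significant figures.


Step 1: Count up spins (+1): 7, down spins (-1): 5
Step 2: Total magnetization M = 7 - 5 = 2
Step 3: m = M/N = 2/12 = 0.1667

0.1667


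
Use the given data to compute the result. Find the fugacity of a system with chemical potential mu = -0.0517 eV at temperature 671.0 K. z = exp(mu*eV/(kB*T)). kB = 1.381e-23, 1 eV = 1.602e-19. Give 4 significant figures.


Step 1: Convert mu to Joules: -0.0517*1.602e-19 = -8.282e-21 J
Step 2: kB*T = 1.381e-23*671.0 = 9.267e-21 J
Step 3: mu/(kB*T) = -0.8938
Step 4: z = exp(-0.8938) = 0.4091

0.4091


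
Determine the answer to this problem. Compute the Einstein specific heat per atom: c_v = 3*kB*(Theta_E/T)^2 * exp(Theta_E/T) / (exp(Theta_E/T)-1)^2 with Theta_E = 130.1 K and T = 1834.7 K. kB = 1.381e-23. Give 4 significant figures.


Step 1: x = Theta_E/T = 130.1/1834.7 = 0.07091
Step 2: x^2 = 0.005028
Step 3: exp(x) = 1.073
Step 4: c_v = 3*1.381e-23*0.005028*1.073/(1.073-1)^2 = 4.141e-23

4.141e-23


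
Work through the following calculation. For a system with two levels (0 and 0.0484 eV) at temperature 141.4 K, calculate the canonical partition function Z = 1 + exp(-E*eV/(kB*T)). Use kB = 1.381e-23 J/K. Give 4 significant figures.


Step 1: Compute beta*E = E*eV/(kB*T) = 0.0484*1.602e-19/(1.381e-23*141.4) = 3.971
Step 2: exp(-beta*E) = exp(-3.971) = 0.01886
Step 3: Z = 1 + 0.01886 = 1.019

1.019


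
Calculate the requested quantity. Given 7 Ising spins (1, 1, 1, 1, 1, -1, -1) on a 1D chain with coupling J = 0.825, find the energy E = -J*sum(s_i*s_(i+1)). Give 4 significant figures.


Step 1: Nearest-neighbor products: 1, 1, 1, 1, -1, 1
Step 2: Sum of products = 4
Step 3: E = -0.825 * 4 = -3.3

-3.3


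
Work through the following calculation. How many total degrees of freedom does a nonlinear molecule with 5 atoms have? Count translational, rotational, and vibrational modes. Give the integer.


Step 1: Translational DOF = 3
Step 2: Rotational DOF (nonlinear) = 3
Step 3: Vibrational DOF = 3*5 - 6 = 9
Step 4: Total = 3 + 3 + 9 = 15

15


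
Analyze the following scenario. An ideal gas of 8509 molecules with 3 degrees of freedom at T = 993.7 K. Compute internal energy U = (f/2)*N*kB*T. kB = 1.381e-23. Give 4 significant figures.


Step 1: f/2 = 3/2 = 1.5
Step 2: N*kB*T = 8509*1.381e-23*993.7 = 1.168e-16
Step 3: U = 1.5 * 1.168e-16 = 1.752e-16 J

1.752e-16


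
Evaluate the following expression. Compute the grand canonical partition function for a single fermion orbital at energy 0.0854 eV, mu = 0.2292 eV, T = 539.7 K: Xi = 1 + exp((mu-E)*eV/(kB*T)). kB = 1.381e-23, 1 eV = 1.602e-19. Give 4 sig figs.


Step 1: (mu - E) = 0.2292 - 0.0854 = 0.1438 eV
Step 2: x = (mu-E)*eV/(kB*T) = 0.1438*1.602e-19/(1.381e-23*539.7) = 3.091
Step 3: exp(x) = 22
Step 4: Xi = 1 + 22 = 23

23


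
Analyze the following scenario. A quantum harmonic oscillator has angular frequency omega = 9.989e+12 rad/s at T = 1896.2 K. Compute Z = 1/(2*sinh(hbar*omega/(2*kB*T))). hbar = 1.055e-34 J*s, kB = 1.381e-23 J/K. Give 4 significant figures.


Step 1: Compute x = hbar*omega/(kB*T) = 1.055e-34*9.989e+12/(1.381e-23*1896.2) = 0.04024
Step 2: x/2 = 0.02012
Step 3: sinh(x/2) = 0.02012
Step 4: Z = 1/(2*0.02012) = 24.85

24.85


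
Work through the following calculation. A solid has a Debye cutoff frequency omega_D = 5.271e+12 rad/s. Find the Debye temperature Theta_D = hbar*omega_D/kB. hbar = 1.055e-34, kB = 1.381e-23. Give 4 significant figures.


Step 1: hbar*omega_D = 1.055e-34 * 5.271e+12 = 5.561e-22 J
Step 2: Theta_D = 5.561e-22 / 1.381e-23
Step 3: Theta_D = 40.27 K

40.27


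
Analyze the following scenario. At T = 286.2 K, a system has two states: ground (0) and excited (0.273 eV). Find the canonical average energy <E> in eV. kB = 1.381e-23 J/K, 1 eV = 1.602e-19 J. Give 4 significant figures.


Step 1: beta*E = 0.273*1.602e-19/(1.381e-23*286.2) = 11.07
Step 2: exp(-beta*E) = 1.565e-05
Step 3: <E> = 0.273*1.565e-05/(1+1.565e-05) = 4.271e-06 eV

4.271e-06


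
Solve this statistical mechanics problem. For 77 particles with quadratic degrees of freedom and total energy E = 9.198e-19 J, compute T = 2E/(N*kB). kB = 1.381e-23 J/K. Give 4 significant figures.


Step 1: Numerator = 2*E = 2*9.198e-19 = 1.84e-18 J
Step 2: Denominator = N*kB = 77*1.381e-23 = 1.063e-21
Step 3: T = 1.84e-18 / 1.063e-21 = 1730 K

1730


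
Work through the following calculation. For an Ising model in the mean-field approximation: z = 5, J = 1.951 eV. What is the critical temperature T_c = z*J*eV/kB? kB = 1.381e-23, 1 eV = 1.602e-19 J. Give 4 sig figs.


Step 1: z*J = 5*1.951 = 9.755 eV
Step 2: Convert to Joules: 9.755*1.602e-19 = 1.563e-18 J
Step 3: T_c = 1.563e-18 / 1.381e-23 = 1.132e+05 K

1.132e+05


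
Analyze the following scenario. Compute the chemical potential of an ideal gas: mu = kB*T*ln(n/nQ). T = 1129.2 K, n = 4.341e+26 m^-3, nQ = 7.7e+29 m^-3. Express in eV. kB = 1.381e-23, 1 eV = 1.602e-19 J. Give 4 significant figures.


Step 1: n/nQ = 4.341e+26/7.7e+29 = 0.0005638
Step 2: ln(n/nQ) = -7.481
Step 3: mu = kB*T*ln(n/nQ) = 1.559e-20*-7.481 = -1.167e-19 J
Step 4: Convert to eV: -1.167e-19/1.602e-19 = -0.7282 eV

-0.7282


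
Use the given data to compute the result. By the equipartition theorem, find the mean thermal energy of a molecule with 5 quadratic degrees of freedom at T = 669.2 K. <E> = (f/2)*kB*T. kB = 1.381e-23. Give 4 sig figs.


Step 1: f/2 = 5/2 = 2.5
Step 2: kB*T = 1.381e-23 * 669.2 = 9.242e-21
Step 3: <E> = 2.5 * 9.242e-21 = 2.31e-20 J

2.31e-20


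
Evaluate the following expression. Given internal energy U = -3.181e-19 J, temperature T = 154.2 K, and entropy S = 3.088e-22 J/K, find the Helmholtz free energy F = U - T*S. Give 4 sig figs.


Step 1: T*S = 154.2 * 3.088e-22 = 4.762e-20 J
Step 2: F = U - T*S = -3.181e-19 - 4.762e-20
Step 3: F = -3.657e-19 J

-3.657e-19


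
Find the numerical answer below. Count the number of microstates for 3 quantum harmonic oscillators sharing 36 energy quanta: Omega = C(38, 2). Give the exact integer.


Step 1: Use binomial coefficient C(38, 2)
Step 2: Numerator = 38! / 36!
Step 3: Denominator = 2!
Step 4: Omega = 703

703


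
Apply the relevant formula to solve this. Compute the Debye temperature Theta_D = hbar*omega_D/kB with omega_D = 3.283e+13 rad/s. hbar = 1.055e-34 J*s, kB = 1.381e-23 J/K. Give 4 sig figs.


Step 1: hbar*omega_D = 1.055e-34 * 3.283e+13 = 3.464e-21 J
Step 2: Theta_D = 3.464e-21 / 1.381e-23
Step 3: Theta_D = 250.8 K

250.8


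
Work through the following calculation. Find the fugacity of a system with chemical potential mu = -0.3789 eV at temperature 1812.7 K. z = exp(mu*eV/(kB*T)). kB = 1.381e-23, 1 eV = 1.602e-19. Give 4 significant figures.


Step 1: Convert mu to Joules: -0.3789*1.602e-19 = -6.07e-20 J
Step 2: kB*T = 1.381e-23*1812.7 = 2.503e-20 J
Step 3: mu/(kB*T) = -2.425
Step 4: z = exp(-2.425) = 0.0885

0.0885


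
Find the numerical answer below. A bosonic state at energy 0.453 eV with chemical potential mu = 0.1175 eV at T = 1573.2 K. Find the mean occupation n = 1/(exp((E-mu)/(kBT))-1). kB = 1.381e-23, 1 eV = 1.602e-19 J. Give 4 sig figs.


Step 1: (E - mu) = 0.3355 eV
Step 2: x = (E-mu)*eV/(kB*T) = 0.3355*1.602e-19/(1.381e-23*1573.2) = 2.474
Step 3: exp(x) = 11.87
Step 4: n = 1/(exp(x)-1) = 0.09201

0.09201


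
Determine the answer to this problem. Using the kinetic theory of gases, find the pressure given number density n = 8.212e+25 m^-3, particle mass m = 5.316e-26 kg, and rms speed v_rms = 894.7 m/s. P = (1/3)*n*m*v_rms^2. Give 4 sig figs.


Step 1: v_rms^2 = 894.7^2 = 8.005e+05
Step 2: n*m = 8.212e+25*5.316e-26 = 4.365
Step 3: P = (1/3)*4.365*8.005e+05 = 1.165e+06 Pa

1.165e+06


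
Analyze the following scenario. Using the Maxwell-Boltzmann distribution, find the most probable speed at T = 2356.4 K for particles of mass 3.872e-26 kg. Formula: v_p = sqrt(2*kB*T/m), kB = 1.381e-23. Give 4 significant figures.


Step 1: Numerator = 2*kB*T = 2*1.381e-23*2356.4 = 6.508e-20
Step 2: Ratio = 6.508e-20 / 3.872e-26 = 1.681e+06
Step 3: v_p = sqrt(1.681e+06) = 1296 m/s

1296


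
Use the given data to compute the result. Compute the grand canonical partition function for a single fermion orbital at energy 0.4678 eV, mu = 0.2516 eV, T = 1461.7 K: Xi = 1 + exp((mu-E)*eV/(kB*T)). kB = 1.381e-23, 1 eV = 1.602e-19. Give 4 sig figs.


Step 1: (mu - E) = 0.2516 - 0.4678 = -0.2162 eV
Step 2: x = (mu-E)*eV/(kB*T) = -0.2162*1.602e-19/(1.381e-23*1461.7) = -1.716
Step 3: exp(x) = 0.1798
Step 4: Xi = 1 + 0.1798 = 1.18

1.18


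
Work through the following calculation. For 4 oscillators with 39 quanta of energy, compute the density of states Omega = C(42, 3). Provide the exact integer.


Step 1: Use binomial coefficient C(42, 3)
Step 2: Numerator = 42! / 39!
Step 3: Denominator = 3!
Step 4: Omega = 11480

11480


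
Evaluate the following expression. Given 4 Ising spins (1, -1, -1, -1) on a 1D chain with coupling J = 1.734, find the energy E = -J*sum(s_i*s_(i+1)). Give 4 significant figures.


Step 1: Nearest-neighbor products: -1, 1, 1
Step 2: Sum of products = 1
Step 3: E = -1.734 * 1 = -1.734

-1.734


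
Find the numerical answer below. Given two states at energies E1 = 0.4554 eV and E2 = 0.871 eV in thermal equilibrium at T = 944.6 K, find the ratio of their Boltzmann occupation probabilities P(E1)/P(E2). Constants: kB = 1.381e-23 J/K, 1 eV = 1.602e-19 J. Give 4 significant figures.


Step 1: Compute energy difference dE = E1 - E2 = 0.4554 - 0.871 = -0.4156 eV
Step 2: Convert to Joules: dE_J = -0.4156 * 1.602e-19 = -6.658e-20 J
Step 3: Compute exponent = -dE_J / (kB * T) = -(-6.658e-20) / (1.381e-23 * 944.6) = 5.104
Step 4: P(E1)/P(E2) = exp(5.104) = 164.7

164.7


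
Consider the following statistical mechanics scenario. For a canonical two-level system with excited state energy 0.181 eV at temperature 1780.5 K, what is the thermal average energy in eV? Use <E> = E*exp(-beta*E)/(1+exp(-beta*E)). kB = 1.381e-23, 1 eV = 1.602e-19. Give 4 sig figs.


Step 1: beta*E = 0.181*1.602e-19/(1.381e-23*1780.5) = 1.179
Step 2: exp(-beta*E) = 0.3075
Step 3: <E> = 0.181*0.3075/(1+0.3075) = 0.04257 eV

0.04257


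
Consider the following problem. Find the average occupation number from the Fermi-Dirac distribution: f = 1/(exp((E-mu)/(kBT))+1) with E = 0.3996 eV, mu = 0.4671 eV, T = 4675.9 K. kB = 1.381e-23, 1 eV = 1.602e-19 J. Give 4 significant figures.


Step 1: (E - mu) = 0.3996 - 0.4671 = -0.0675 eV
Step 2: Convert: (E-mu)*eV = -1.081e-20 J
Step 3: x = (E-mu)*eV/(kB*T) = -0.1675
Step 4: f = 1/(exp(-0.1675)+1) = 0.5418

0.5418


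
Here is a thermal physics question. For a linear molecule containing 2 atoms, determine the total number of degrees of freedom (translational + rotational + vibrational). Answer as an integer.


Step 1: Translational DOF = 3
Step 2: Rotational DOF (linear) = 2
Step 3: Vibrational DOF = 3*2 - 5 = 1
Step 4: Total = 3 + 2 + 1 = 6

6


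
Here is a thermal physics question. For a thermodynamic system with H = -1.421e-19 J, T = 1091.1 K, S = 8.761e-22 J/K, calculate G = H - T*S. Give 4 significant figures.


Step 1: T*S = 1091.1 * 8.761e-22 = 9.559e-19 J
Step 2: G = H - T*S = -1.421e-19 - 9.559e-19
Step 3: G = -1.098e-18 J

-1.098e-18


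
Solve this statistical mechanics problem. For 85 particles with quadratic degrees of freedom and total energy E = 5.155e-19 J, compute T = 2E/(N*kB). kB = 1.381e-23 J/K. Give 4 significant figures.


Step 1: Numerator = 2*E = 2*5.155e-19 = 1.031e-18 J
Step 2: Denominator = N*kB = 85*1.381e-23 = 1.174e-21
Step 3: T = 1.031e-18 / 1.174e-21 = 878.3 K

878.3


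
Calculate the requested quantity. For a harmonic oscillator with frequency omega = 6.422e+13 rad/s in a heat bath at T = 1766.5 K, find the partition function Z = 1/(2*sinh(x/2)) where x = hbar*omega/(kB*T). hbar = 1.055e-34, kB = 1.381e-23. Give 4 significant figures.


Step 1: Compute x = hbar*omega/(kB*T) = 1.055e-34*6.422e+13/(1.381e-23*1766.5) = 0.2777
Step 2: x/2 = 0.1389
Step 3: sinh(x/2) = 0.1393
Step 4: Z = 1/(2*0.1393) = 3.589

3.589


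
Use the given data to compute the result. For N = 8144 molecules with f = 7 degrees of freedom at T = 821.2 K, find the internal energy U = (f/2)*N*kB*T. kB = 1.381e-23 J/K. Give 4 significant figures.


Step 1: f/2 = 7/2 = 3.5
Step 2: N*kB*T = 8144*1.381e-23*821.2 = 9.236e-17
Step 3: U = 3.5 * 9.236e-17 = 3.233e-16 J

3.233e-16


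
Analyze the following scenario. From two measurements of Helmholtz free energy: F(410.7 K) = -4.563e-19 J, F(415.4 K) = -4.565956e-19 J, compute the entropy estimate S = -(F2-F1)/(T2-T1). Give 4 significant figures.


Step 1: dF = F2 - F1 = -4.565956e-19 - (-4.563e-19) = -2.956e-22 J
Step 2: dT = T2 - T1 = 415.4 - 410.7 = 4.7 K
Step 3: S = -dF/dT = -(-2.956e-22)/4.7 = 6.289e-23 J/K

6.289e-23


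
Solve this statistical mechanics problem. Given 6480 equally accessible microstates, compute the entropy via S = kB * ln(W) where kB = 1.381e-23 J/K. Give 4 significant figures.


Step 1: ln(W) = ln(6480) = 8.776
Step 2: S = kB * ln(W) = 1.381e-23 * 8.776
Step 3: S = 1.212e-22 J/K

1.212e-22


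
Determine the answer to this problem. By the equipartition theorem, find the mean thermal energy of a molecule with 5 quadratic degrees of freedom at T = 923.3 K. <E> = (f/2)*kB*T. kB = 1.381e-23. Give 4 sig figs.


Step 1: f/2 = 5/2 = 2.5
Step 2: kB*T = 1.381e-23 * 923.3 = 1.275e-20
Step 3: <E> = 2.5 * 1.275e-20 = 3.188e-20 J

3.188e-20


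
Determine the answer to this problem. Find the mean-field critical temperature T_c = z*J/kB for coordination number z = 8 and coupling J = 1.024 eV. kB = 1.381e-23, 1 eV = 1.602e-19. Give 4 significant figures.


Step 1: z*J = 8*1.024 = 8.192 eV
Step 2: Convert to Joules: 8.192*1.602e-19 = 1.312e-18 J
Step 3: T_c = 1.312e-18 / 1.381e-23 = 9.503e+04 K

9.503e+04


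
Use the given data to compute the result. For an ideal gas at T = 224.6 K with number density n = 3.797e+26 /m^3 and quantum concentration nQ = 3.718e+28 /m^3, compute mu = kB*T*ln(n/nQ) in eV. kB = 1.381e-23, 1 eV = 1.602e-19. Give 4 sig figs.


Step 1: n/nQ = 3.797e+26/3.718e+28 = 0.01021
Step 2: ln(n/nQ) = -4.584
Step 3: mu = kB*T*ln(n/nQ) = 3.102e-21*-4.584 = -1.422e-20 J
Step 4: Convert to eV: -1.422e-20/1.602e-19 = -0.08876 eV

-0.08876


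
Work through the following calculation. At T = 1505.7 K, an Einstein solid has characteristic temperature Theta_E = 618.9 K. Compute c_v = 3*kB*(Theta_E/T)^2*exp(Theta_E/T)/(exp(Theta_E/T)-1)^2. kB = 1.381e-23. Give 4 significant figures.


Step 1: x = Theta_E/T = 618.9/1505.7 = 0.411
Step 2: x^2 = 0.169
Step 3: exp(x) = 1.508
Step 4: c_v = 3*1.381e-23*0.169*1.508/(1.508-1)^2 = 4.085e-23

4.085e-23


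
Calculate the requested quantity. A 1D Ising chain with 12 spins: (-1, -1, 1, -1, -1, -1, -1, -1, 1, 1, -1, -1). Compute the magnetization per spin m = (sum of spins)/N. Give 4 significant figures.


Step 1: Count up spins (+1): 3, down spins (-1): 9
Step 2: Total magnetization M = 3 - 9 = -6
Step 3: m = M/N = -6/12 = -0.5

-0.5


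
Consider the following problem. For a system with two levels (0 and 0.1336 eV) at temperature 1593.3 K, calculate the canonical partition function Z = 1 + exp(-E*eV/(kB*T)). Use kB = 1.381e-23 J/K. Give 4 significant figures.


Step 1: Compute beta*E = E*eV/(kB*T) = 0.1336*1.602e-19/(1.381e-23*1593.3) = 0.9727
Step 2: exp(-beta*E) = exp(-0.9727) = 0.3781
Step 3: Z = 1 + 0.3781 = 1.378

1.378


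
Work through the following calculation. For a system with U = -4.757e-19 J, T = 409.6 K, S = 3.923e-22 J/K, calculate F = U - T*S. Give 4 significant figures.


Step 1: T*S = 409.6 * 3.923e-22 = 1.607e-19 J
Step 2: F = U - T*S = -4.757e-19 - 1.607e-19
Step 3: F = -6.364e-19 J

-6.364e-19


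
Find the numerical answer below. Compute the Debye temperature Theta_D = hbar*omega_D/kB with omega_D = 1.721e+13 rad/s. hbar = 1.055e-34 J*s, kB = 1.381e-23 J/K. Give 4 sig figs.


Step 1: hbar*omega_D = 1.055e-34 * 1.721e+13 = 1.816e-21 J
Step 2: Theta_D = 1.816e-21 / 1.381e-23
Step 3: Theta_D = 131.5 K

131.5


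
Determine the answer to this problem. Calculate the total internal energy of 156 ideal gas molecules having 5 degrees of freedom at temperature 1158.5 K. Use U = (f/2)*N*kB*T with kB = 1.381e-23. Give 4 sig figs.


Step 1: f/2 = 5/2 = 2.5
Step 2: N*kB*T = 156*1.381e-23*1158.5 = 2.496e-18
Step 3: U = 2.5 * 2.496e-18 = 6.24e-18 J

6.24e-18


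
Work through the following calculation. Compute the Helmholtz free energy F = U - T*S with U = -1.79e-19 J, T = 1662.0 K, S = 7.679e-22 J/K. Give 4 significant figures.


Step 1: T*S = 1662.0 * 7.679e-22 = 1.276e-18 J
Step 2: F = U - T*S = -1.79e-19 - 1.276e-18
Step 3: F = -1.455e-18 J

-1.455e-18


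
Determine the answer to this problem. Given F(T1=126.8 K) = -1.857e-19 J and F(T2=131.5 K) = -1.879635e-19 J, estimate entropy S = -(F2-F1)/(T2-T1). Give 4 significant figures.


Step 1: dF = F2 - F1 = -1.879635e-19 - (-1.857e-19) = -2.2635e-21 J
Step 2: dT = T2 - T1 = 131.5 - 126.8 = 4.7 K
Step 3: S = -dF/dT = -(-2.2635e-21)/4.7 = 4.816e-22 J/K

4.816e-22


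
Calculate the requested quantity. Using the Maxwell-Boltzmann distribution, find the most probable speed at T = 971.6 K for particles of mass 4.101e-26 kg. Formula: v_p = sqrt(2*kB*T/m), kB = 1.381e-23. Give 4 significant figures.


Step 1: Numerator = 2*kB*T = 2*1.381e-23*971.6 = 2.684e-20
Step 2: Ratio = 2.684e-20 / 4.101e-26 = 6.544e+05
Step 3: v_p = sqrt(6.544e+05) = 808.9 m/s

808.9


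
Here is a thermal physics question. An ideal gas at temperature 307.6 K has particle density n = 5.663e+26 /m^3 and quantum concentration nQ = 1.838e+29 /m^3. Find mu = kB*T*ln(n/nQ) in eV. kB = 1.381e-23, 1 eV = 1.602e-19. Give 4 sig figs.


Step 1: n/nQ = 5.663e+26/1.838e+29 = 0.003081
Step 2: ln(n/nQ) = -5.782
Step 3: mu = kB*T*ln(n/nQ) = 4.248e-21*-5.782 = -2.456e-20 J
Step 4: Convert to eV: -2.456e-20/1.602e-19 = -0.1533 eV

-0.1533


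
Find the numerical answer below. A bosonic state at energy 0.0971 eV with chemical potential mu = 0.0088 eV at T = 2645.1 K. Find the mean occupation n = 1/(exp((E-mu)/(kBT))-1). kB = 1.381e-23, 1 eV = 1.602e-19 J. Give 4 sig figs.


Step 1: (E - mu) = 0.0883 eV
Step 2: x = (E-mu)*eV/(kB*T) = 0.0883*1.602e-19/(1.381e-23*2645.1) = 0.3872
Step 3: exp(x) = 1.473
Step 4: n = 1/(exp(x)-1) = 2.115

2.115


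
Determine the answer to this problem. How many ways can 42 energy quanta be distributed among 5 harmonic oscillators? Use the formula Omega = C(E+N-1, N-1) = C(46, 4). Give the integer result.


Step 1: Use binomial coefficient C(46, 4)
Step 2: Numerator = 46! / 42!
Step 3: Denominator = 4!
Step 4: Omega = 163185

163185


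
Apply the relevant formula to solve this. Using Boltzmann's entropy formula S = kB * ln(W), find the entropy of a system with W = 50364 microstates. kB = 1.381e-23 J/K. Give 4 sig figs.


Step 1: ln(W) = ln(50364) = 10.83
Step 2: S = kB * ln(W) = 1.381e-23 * 10.83
Step 3: S = 1.495e-22 J/K

1.495e-22


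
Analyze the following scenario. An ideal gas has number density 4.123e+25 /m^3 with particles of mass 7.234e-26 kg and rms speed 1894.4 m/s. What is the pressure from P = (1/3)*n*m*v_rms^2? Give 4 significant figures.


Step 1: v_rms^2 = 1894.4^2 = 3.589e+06
Step 2: n*m = 4.123e+25*7.234e-26 = 2.983
Step 3: P = (1/3)*2.983*3.589e+06 = 3.568e+06 Pa

3.568e+06


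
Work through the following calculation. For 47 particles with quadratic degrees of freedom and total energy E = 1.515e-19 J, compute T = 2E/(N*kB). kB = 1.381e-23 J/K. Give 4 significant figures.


Step 1: Numerator = 2*E = 2*1.515e-19 = 3.03e-19 J
Step 2: Denominator = N*kB = 47*1.381e-23 = 6.491e-22
Step 3: T = 3.03e-19 / 6.491e-22 = 466.8 K

466.8


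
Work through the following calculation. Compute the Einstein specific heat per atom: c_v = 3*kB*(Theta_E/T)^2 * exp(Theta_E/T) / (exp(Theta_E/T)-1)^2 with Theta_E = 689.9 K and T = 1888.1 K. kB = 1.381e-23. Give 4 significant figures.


Step 1: x = Theta_E/T = 689.9/1888.1 = 0.3654
Step 2: x^2 = 0.1335
Step 3: exp(x) = 1.441
Step 4: c_v = 3*1.381e-23*0.1335*1.441/(1.441-1)^2 = 4.097e-23

4.097e-23


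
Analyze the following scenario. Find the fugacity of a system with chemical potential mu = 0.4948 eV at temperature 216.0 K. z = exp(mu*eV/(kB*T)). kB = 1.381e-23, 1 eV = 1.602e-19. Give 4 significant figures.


Step 1: Convert mu to Joules: 0.4948*1.602e-19 = 7.927e-20 J
Step 2: kB*T = 1.381e-23*216.0 = 2.983e-21 J
Step 3: mu/(kB*T) = 26.57
Step 4: z = exp(26.57) = 3.472e+11

3.472e+11


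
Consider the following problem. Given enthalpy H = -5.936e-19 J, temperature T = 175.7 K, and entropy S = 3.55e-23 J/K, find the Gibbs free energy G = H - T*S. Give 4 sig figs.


Step 1: T*S = 175.7 * 3.55e-23 = 6.237e-21 J
Step 2: G = H - T*S = -5.936e-19 - 6.237e-21
Step 3: G = -5.998e-19 J

-5.998e-19


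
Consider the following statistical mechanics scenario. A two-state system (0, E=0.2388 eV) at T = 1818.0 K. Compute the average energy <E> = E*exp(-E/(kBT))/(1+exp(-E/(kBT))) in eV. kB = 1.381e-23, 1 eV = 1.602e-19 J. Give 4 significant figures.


Step 1: beta*E = 0.2388*1.602e-19/(1.381e-23*1818.0) = 1.524
Step 2: exp(-beta*E) = 0.2179
Step 3: <E> = 0.2388*0.2179/(1+0.2179) = 0.04272 eV

0.04272


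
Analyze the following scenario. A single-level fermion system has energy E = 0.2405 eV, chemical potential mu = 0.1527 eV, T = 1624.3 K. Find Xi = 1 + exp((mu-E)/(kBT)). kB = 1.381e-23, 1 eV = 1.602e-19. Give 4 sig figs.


Step 1: (mu - E) = 0.1527 - 0.2405 = -0.0878 eV
Step 2: x = (mu-E)*eV/(kB*T) = -0.0878*1.602e-19/(1.381e-23*1624.3) = -0.627
Step 3: exp(x) = 0.5342
Step 4: Xi = 1 + 0.5342 = 1.534

1.534


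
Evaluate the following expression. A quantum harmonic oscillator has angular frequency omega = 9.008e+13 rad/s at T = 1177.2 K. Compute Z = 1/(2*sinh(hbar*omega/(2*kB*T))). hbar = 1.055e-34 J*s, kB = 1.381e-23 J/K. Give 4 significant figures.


Step 1: Compute x = hbar*omega/(kB*T) = 1.055e-34*9.008e+13/(1.381e-23*1177.2) = 0.5846
Step 2: x/2 = 0.2923
Step 3: sinh(x/2) = 0.2965
Step 4: Z = 1/(2*0.2965) = 1.687

1.687


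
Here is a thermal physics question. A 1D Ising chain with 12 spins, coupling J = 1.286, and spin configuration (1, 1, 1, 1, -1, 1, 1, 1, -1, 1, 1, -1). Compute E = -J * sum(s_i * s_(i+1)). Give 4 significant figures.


Step 1: Nearest-neighbor products: 1, 1, 1, -1, -1, 1, 1, -1, -1, 1, -1
Step 2: Sum of products = 1
Step 3: E = -1.286 * 1 = -1.286

-1.286


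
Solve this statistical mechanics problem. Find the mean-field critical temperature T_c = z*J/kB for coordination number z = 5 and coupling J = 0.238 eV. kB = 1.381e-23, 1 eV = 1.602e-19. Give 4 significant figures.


Step 1: z*J = 5*0.238 = 1.19 eV
Step 2: Convert to Joules: 1.19*1.602e-19 = 1.906e-19 J
Step 3: T_c = 1.906e-19 / 1.381e-23 = 1.38e+04 K

1.38e+04


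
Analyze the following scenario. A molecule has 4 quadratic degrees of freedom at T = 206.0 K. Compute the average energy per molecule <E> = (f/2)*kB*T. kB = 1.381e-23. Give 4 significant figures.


Step 1: f/2 = 4/2 = 2
Step 2: kB*T = 1.381e-23 * 206.0 = 2.845e-21
Step 3: <E> = 2 * 2.845e-21 = 5.69e-21 J

5.69e-21


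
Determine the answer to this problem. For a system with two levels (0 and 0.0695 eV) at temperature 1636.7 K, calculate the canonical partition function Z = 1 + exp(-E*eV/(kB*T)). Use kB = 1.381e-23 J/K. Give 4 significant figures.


Step 1: Compute beta*E = E*eV/(kB*T) = 0.0695*1.602e-19/(1.381e-23*1636.7) = 0.4926
Step 2: exp(-beta*E) = exp(-0.4926) = 0.611
Step 3: Z = 1 + 0.611 = 1.611

1.611


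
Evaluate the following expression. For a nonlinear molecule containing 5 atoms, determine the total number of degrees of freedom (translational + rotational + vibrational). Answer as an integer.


Step 1: Translational DOF = 3
Step 2: Rotational DOF (nonlinear) = 3
Step 3: Vibrational DOF = 3*5 - 6 = 9
Step 4: Total = 3 + 3 + 9 = 15

15


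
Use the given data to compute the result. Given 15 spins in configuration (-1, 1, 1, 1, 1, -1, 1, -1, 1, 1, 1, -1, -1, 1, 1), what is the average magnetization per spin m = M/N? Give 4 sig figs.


Step 1: Count up spins (+1): 10, down spins (-1): 5
Step 2: Total magnetization M = 10 - 5 = 5
Step 3: m = M/N = 5/15 = 0.3333

0.3333


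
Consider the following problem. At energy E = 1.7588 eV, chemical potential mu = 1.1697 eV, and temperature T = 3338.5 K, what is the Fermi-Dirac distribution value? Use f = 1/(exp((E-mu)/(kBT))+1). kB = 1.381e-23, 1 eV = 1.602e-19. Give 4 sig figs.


Step 1: (E - mu) = 1.7588 - 1.1697 = 0.5891 eV
Step 2: Convert: (E-mu)*eV = 9.437e-20 J
Step 3: x = (E-mu)*eV/(kB*T) = 2.047
Step 4: f = 1/(exp(2.047)+1) = 0.1144

0.1144


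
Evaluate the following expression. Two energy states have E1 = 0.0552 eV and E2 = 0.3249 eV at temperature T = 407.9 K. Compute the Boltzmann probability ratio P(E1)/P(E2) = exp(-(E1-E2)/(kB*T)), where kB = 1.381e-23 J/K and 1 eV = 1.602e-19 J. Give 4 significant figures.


Step 1: Compute energy difference dE = E1 - E2 = 0.0552 - 0.3249 = -0.2697 eV
Step 2: Convert to Joules: dE_J = -0.2697 * 1.602e-19 = -4.321e-20 J
Step 3: Compute exponent = -dE_J / (kB * T) = -(-4.321e-20) / (1.381e-23 * 407.9) = 7.67
Step 4: P(E1)/P(E2) = exp(7.67) = 2143

2143


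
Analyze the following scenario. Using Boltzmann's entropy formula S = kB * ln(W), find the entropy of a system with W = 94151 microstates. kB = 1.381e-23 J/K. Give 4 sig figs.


Step 1: ln(W) = ln(94151) = 11.45
Step 2: S = kB * ln(W) = 1.381e-23 * 11.45
Step 3: S = 1.582e-22 J/K

1.582e-22


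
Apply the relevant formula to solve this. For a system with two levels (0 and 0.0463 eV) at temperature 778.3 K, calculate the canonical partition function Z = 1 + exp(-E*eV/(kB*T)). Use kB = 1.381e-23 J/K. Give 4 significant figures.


Step 1: Compute beta*E = E*eV/(kB*T) = 0.0463*1.602e-19/(1.381e-23*778.3) = 0.6901
Step 2: exp(-beta*E) = exp(-0.6901) = 0.5015
Step 3: Z = 1 + 0.5015 = 1.502

1.502


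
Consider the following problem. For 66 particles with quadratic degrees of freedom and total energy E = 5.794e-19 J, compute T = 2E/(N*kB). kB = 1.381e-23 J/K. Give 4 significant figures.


Step 1: Numerator = 2*E = 2*5.794e-19 = 1.159e-18 J
Step 2: Denominator = N*kB = 66*1.381e-23 = 9.115e-22
Step 3: T = 1.159e-18 / 9.115e-22 = 1271 K

1271


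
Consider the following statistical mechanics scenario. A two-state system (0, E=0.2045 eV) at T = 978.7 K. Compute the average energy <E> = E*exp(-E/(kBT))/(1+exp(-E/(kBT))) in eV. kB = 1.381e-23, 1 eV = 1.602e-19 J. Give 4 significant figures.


Step 1: beta*E = 0.2045*1.602e-19/(1.381e-23*978.7) = 2.424
Step 2: exp(-beta*E) = 0.08858
Step 3: <E> = 0.2045*0.08858/(1+0.08858) = 0.01664 eV

0.01664


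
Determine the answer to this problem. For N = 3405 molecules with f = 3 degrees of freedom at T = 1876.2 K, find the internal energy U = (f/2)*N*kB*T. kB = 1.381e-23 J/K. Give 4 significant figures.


Step 1: f/2 = 3/2 = 1.5
Step 2: N*kB*T = 3405*1.381e-23*1876.2 = 8.822e-17
Step 3: U = 1.5 * 8.822e-17 = 1.323e-16 J

1.323e-16


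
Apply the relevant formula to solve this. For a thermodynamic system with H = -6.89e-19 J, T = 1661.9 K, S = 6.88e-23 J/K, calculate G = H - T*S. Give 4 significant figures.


Step 1: T*S = 1661.9 * 6.88e-23 = 1.143e-19 J
Step 2: G = H - T*S = -6.89e-19 - 1.143e-19
Step 3: G = -8.033e-19 J

-8.033e-19


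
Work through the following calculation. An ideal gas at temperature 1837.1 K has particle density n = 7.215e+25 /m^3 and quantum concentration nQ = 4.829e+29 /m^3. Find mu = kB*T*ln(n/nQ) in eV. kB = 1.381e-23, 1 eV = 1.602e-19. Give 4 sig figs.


Step 1: n/nQ = 7.215e+25/4.829e+29 = 0.0001494
Step 2: ln(n/nQ) = -8.809
Step 3: mu = kB*T*ln(n/nQ) = 2.537e-20*-8.809 = -2.235e-19 J
Step 4: Convert to eV: -2.235e-19/1.602e-19 = -1.395 eV

-1.395


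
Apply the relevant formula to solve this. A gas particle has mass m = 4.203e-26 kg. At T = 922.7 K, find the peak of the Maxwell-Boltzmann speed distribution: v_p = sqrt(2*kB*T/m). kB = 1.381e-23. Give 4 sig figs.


Step 1: Numerator = 2*kB*T = 2*1.381e-23*922.7 = 2.548e-20
Step 2: Ratio = 2.548e-20 / 4.203e-26 = 6.064e+05
Step 3: v_p = sqrt(6.064e+05) = 778.7 m/s

778.7


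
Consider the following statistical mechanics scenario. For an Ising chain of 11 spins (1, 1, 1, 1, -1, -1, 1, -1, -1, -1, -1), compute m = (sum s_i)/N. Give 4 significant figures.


Step 1: Count up spins (+1): 5, down spins (-1): 6
Step 2: Total magnetization M = 5 - 6 = -1
Step 3: m = M/N = -1/11 = -0.09091

-0.09091


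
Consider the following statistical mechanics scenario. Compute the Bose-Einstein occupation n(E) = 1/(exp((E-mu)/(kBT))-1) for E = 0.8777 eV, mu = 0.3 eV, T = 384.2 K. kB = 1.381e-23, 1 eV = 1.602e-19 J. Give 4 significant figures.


Step 1: (E - mu) = 0.5777 eV
Step 2: x = (E-mu)*eV/(kB*T) = 0.5777*1.602e-19/(1.381e-23*384.2) = 17.44
Step 3: exp(x) = 3.761e+07
Step 4: n = 1/(exp(x)-1) = 2.659e-08

2.659e-08


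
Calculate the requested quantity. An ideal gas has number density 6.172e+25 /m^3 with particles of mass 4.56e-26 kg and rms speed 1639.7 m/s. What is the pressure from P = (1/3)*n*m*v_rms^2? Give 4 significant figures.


Step 1: v_rms^2 = 1639.7^2 = 2.689e+06
Step 2: n*m = 6.172e+25*4.56e-26 = 2.814
Step 3: P = (1/3)*2.814*2.689e+06 = 2.522e+06 Pa

2.522e+06


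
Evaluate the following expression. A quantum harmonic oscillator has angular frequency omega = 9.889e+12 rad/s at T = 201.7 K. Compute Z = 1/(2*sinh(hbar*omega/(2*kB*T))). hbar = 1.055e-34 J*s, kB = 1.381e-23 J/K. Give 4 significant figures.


Step 1: Compute x = hbar*omega/(kB*T) = 1.055e-34*9.889e+12/(1.381e-23*201.7) = 0.3745
Step 2: x/2 = 0.1873
Step 3: sinh(x/2) = 0.1884
Step 4: Z = 1/(2*0.1884) = 2.654

2.654


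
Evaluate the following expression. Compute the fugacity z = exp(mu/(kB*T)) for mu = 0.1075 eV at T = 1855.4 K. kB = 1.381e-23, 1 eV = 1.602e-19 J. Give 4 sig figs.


Step 1: Convert mu to Joules: 0.1075*1.602e-19 = 1.722e-20 J
Step 2: kB*T = 1.381e-23*1855.4 = 2.562e-20 J
Step 3: mu/(kB*T) = 0.6721
Step 4: z = exp(0.6721) = 1.958

1.958


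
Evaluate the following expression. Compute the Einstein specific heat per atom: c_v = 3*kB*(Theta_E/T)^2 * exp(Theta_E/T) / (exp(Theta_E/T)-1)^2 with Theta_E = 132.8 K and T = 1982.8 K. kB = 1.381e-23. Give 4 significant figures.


Step 1: x = Theta_E/T = 132.8/1982.8 = 0.06698
Step 2: x^2 = 0.004486
Step 3: exp(x) = 1.069
Step 4: c_v = 3*1.381e-23*0.004486*1.069/(1.069-1)^2 = 4.141e-23

4.141e-23


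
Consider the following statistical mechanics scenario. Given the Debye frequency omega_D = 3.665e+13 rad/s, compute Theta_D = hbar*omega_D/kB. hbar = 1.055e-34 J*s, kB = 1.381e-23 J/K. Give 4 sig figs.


Step 1: hbar*omega_D = 1.055e-34 * 3.665e+13 = 3.867e-21 J
Step 2: Theta_D = 3.867e-21 / 1.381e-23
Step 3: Theta_D = 280 K

280


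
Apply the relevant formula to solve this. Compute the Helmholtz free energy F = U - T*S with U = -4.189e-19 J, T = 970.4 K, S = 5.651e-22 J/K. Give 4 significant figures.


Step 1: T*S = 970.4 * 5.651e-22 = 5.484e-19 J
Step 2: F = U - T*S = -4.189e-19 - 5.484e-19
Step 3: F = -9.673e-19 J

-9.673e-19


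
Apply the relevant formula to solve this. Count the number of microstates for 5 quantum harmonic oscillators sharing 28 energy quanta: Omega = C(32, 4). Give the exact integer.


Step 1: Use binomial coefficient C(32, 4)
Step 2: Numerator = 32! / 28!
Step 3: Denominator = 4!
Step 4: Omega = 35960

35960


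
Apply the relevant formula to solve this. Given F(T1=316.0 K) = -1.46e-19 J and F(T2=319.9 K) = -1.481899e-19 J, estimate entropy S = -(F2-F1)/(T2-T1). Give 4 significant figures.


Step 1: dF = F2 - F1 = -1.481899e-19 - (-1.46e-19) = -2.1899e-21 J
Step 2: dT = T2 - T1 = 319.9 - 316.0 = 3.9 K
Step 3: S = -dF/dT = -(-2.1899e-21)/3.9 = 5.615e-22 J/K

5.615e-22


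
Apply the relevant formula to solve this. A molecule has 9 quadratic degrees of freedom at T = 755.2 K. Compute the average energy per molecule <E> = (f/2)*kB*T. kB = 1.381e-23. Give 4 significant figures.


Step 1: f/2 = 9/2 = 4.5
Step 2: kB*T = 1.381e-23 * 755.2 = 1.043e-20
Step 3: <E> = 4.5 * 1.043e-20 = 4.693e-20 J

4.693e-20


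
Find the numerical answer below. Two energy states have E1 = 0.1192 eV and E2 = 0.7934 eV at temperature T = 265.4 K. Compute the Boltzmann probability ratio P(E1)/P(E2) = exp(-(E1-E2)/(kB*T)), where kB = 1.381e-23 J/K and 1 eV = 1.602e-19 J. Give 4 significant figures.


Step 1: Compute energy difference dE = E1 - E2 = 0.1192 - 0.7934 = -0.6742 eV
Step 2: Convert to Joules: dE_J = -0.6742 * 1.602e-19 = -1.08e-19 J
Step 3: Compute exponent = -dE_J / (kB * T) = -(-1.08e-19) / (1.381e-23 * 265.4) = 29.47
Step 4: P(E1)/P(E2) = exp(29.47) = 6.28e+12

6.28e+12
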